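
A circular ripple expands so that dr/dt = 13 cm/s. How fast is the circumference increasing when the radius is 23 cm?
26π cm/s

C = 2πr
dC/dt = 2π · dr/dt = 2π · 13 = 26π cm/s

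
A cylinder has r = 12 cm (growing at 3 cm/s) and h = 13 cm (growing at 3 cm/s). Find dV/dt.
1368π cm³/s

V = πr²h
dV/dt = 2πrh·dr/dt + πr²·dh/dt
= 2π(12)(13)(3) + π(12)²(3)
= 1368π cm³/s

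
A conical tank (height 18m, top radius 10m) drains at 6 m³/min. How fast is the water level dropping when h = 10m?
243/(1250π) ≈ 0.06188 m/min

r/h = 10/18, so r = (5/9)h
V = (1/3)πr²h = (1/3)π((5/9)h)²h = (25/243)πh³
dV/dh = (25/81)πh²
dh/dt = (dV/dt)/(dV/dh) = -6/((25/81)π·10²) = -243/(1250π) m/min
The level is dropping at 243/(1250π) ≈ 0.06188 m/min.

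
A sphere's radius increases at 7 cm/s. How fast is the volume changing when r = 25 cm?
17500π cm³/s

V = (4/3)πr³
dV/dt = dV/dr · dr/dt = 4πr² · 7
At r = 25: dV/dt = 17500π cm³/s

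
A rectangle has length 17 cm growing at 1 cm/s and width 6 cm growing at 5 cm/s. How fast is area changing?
91 cm²/s

A = lw
dA/dt = w·dl/dt + l·dw/dt = 6·1 + 17·5 = 91 cm²/s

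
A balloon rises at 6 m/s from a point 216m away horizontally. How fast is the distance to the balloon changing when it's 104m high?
39√898/449 ≈ 2.603 m/s

z² = 216² + y²
z = √(216² + 104²) = 8√898
dz/dt = y/z · dy/dt = 104/(8√898) · 6 = 39√898/449 ≈ 2.603 m/s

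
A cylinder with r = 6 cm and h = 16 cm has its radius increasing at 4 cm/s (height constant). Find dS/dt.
224π cm²/s

S = 2πrh + 2πr² (lateral + bases)
dS/dt = (2πh + 4πr)·dr/dt = (2π·16 + 4π·6)·4
= 224π cm²/s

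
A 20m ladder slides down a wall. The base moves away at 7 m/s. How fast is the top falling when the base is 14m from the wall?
49√51/51 ≈ 6.861 m/s

x² + y² = 20²
2x·dx/dt + 2y·dy/dt = 0
dy/dt = -x/y · dx/dt = -14/(2√51) · 7 = -49√51/51 m/s
The top is descending at 49√51/51 ≈ 6.861 m/s.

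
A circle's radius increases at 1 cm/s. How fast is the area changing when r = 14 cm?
28π cm²/s

A = πr²
dA/dt = 2πr · dr/dt = 2π(14)(1) = 28π cm²/s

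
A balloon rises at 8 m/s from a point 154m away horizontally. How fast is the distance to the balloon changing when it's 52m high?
208√6605/6605 ≈ 2.559 m/s

z² = 154² + y²
z = √(154² + 52²) = 2√6605
dz/dt = y/z · dy/dt = 52/(2√6605) · 8 = 208√6605/6605 ≈ 2.559 m/s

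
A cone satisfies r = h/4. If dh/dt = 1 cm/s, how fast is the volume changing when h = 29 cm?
841π/16 cm³/s

V = (1/3)π(h/4)²h = πh³/48
dV/dt = πh²/16 · 1
At h = 29: dV/dt = 841π/16 cm³/s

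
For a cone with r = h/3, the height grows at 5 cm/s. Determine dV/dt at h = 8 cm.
320π/9 cm³/s

V = (1/3)π(h/3)²h = πh³/27
dV/dt = πh²/9 · 5
At h = 8: dV/dt = 320π/9 cm³/s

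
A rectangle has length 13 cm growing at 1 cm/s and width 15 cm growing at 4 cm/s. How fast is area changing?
67 cm²/s

A = lw
dA/dt = w·dl/dt + l·dw/dt = 15·1 + 13·4 = 67 cm²/s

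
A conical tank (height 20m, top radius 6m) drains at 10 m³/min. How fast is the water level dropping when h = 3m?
1000/(81π) ≈ 3.93 m/min

r/h = 6/20, so r = (3/10)h
V = (1/3)πr²h = (1/3)π((3/10)h)²h = (3/100)πh³
dV/dh = (9/100)πh²
dh/dt = (dV/dt)/(dV/dh) = -10/((9/100)π·3²) = -1000/(81π) m/min
The level is dropping at 1000/(81π) ≈ 3.93 m/min.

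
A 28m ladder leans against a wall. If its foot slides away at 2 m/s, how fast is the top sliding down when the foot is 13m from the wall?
26√615/615 ≈ 1.048 m/s

x² + y² = 28²
2x·dx/dt + 2y·dy/dt = 0
dy/dt = -x/y · dx/dt = -13/√615 · 2 = -26√615/615 m/s
The top is descending at 26√615/615 ≈ 1.048 m/s.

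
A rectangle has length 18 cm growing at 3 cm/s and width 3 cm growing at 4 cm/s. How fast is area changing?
81 cm²/s

A = lw
dA/dt = w·dl/dt + l·dw/dt = 3·3 + 18·4 = 81 cm²/s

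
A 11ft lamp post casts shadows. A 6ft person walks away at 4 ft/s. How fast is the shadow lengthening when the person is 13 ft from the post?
24/5 ft/s

By similar triangles: 11/(x+s) = 6/s
Solving: s = 6x/5
ds/dt = 6/5 · dx/dt = 6/5 · 4 = 24/5 ft/s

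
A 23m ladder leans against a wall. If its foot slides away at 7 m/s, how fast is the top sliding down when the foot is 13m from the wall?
91√10/60 ≈ 4.796 m/s

x² + y² = 23²
2x·dx/dt + 2y·dy/dt = 0
dy/dt = -x/y · dx/dt = -13/(6√10) · 7 = -91√10/60 m/s
The top is descending at 91√10/60 ≈ 4.796 m/s.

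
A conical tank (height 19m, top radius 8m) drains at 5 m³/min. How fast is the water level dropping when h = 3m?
1805/(576π) ≈ 0.9975 m/min

r/h = 8/19, so r = (8/19)h
V = (1/3)πr²h = (1/3)π((8/19)h)²h = (64/1083)πh³
dV/dh = (64/361)πh²
dh/dt = (dV/dt)/(dV/dh) = -5/((64/361)π·3²) = -1805/(576π) m/min
The level is dropping at 1805/(576π) ≈ 0.9975 m/min.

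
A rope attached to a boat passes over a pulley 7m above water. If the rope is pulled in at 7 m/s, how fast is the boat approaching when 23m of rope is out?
161√30/120 ≈ 7.349 m/s

rope² = x² + 7²
x = √(23² - 7²) = 4√30
dx/dt = (rope/x) · d(rope)/dt = (23/(4√30)) · (-7) = -161√30/120 m/s
The boat approaches at 161√30/120 ≈ 7.349 m/s.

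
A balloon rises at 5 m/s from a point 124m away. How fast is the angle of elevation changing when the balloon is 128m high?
0.019521 rad/s

tan(θ) = y/124
sec²(θ) · dθ/dt = (1/124) · dy/dt
dθ/dt = cos²(θ)/124 · 5 = 124/(124² + 128²) · 5
dθ/dt = 0.019521 rad/s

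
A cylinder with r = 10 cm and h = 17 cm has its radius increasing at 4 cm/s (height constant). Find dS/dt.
296π cm²/s

S = 2πrh + 2πr² (lateral + bases)
dS/dt = (2πh + 4πr)·dr/dt = (2π·17 + 4π·10)·4
= 296π cm²/s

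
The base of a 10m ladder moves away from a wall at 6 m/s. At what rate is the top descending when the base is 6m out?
9/2 = 4.5 m/s

x² + y² = 10²
2x·dx/dt + 2y·dy/dt = 0
dy/dt = -x/y · dx/dt = -6/8 · 6 = -9/2 m/s
The top is descending at 9/2 = 4.5 m/s.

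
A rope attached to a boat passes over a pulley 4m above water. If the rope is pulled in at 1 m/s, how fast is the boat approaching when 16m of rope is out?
4√15/15 ≈ 1.033 m/s

rope² = x² + 4²
x = √(16² - 4²) = 4√15
dx/dt = (rope/x) · d(rope)/dt = (16/(4√15)) · (-1) = -4√15/15 m/s
The boat approaches at 4√15/15 ≈ 1.033 m/s.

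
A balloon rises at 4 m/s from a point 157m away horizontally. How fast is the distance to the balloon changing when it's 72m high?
288√29833/29833 ≈ 1.667 m/s

z² = 157² + y²
z = √(157² + 72²) = √29833
dz/dt = y/z · dy/dt = 72/√29833 · 4 = 288√29833/29833 ≈ 1.667 m/s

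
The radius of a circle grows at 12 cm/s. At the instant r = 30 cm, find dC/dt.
24π cm/s

C = 2πr
dC/dt = 2π · dr/dt = 2π · 12 = 24π cm/s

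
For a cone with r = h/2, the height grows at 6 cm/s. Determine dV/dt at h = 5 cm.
75π/2 cm³/s

V = (1/3)π(h/2)²h = πh³/12
dV/dt = πh²/4 · 6
At h = 5: dV/dt = 75π/2 cm³/s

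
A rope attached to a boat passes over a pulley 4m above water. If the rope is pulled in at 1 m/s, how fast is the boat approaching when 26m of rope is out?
13√165/165 ≈ 1.012 m/s

rope² = x² + 4²
x = √(26² - 4²) = 2√165
dx/dt = (rope/x) · d(rope)/dt = (26/(2√165)) · (-1) = -13√165/165 m/s
The boat approaches at 13√165/165 ≈ 1.012 m/s.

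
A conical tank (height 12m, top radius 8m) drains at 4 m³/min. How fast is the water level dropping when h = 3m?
1/π ≈ 0.3183 m/min

r/h = 8/12, so r = (2/3)h
V = (1/3)πr²h = (1/3)π((2/3)h)²h = (4/27)πh³
dV/dh = (4/9)πh²
dh/dt = (dV/dt)/(dV/dh) = -4/((4/9)π·3²) = -1/π m/min
The level is dropping at 1/π ≈ 0.3183 m/min.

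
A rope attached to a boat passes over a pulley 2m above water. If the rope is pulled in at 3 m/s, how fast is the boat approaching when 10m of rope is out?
5√6/4 ≈ 3.062 m/s

rope² = x² + 2²
x = √(10² - 2²) = 4√6
dx/dt = (rope/x) · d(rope)/dt = (10/(4√6)) · (-3) = -5√6/4 m/s
The boat approaches at 5√6/4 ≈ 3.062 m/s.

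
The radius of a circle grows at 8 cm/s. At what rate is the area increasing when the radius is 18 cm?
288π cm²/s

A = πr²
dA/dt = 2πr · dr/dt = 2π(18)(8) = 288π cm²/s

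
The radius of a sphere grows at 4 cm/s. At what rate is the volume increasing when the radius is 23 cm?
8464π cm³/s

V = (4/3)πr³
dV/dt = dV/dr · dr/dt = 4πr² · 4
At r = 23: dV/dt = 8464π cm³/s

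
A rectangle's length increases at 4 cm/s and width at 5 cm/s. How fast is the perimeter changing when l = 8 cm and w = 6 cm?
18 cm/s

P = 2(l + w)
dP/dt = 2(dl/dt + dw/dt) = 2(4 + 5) = 18 cm/s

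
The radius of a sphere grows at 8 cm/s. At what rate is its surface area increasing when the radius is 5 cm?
320π cm²/s

S = 4πr²
dS/dt = dS/dr · dr/dt = 8πr · 8
At r = 5: dS/dt = 320π cm²/s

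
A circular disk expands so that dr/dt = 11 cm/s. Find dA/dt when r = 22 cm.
484π cm²/s

A = πr²
dA/dt = 2πr · dr/dt = 2π(22)(11) = 484π cm²/s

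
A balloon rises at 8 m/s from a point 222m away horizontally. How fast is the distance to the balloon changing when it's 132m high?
176√1853/1853 ≈ 4.089 m/s

z² = 222² + y²
z = √(222² + 132²) = 6√1853
dz/dt = y/z · dy/dt = 132/(6√1853) · 8 = 176√1853/1853 ≈ 4.089 m/s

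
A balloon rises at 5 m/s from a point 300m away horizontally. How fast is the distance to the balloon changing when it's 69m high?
115√10529/10529 ≈ 1.121 m/s

z² = 300² + y²
z = √(300² + 69²) = 3√10529
dz/dt = y/z · dy/dt = 69/(3√10529) · 5 = 115√10529/10529 ≈ 1.121 m/s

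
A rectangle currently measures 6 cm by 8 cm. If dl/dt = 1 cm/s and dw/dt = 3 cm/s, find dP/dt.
8 cm/s

P = 2(l + w)
dP/dt = 2(dl/dt + dw/dt) = 2(1 + 3) = 8 cm/s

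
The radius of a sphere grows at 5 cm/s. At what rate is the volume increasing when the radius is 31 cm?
19220π cm³/s

V = (4/3)πr³
dV/dt = dV/dr · dr/dt = 4πr² · 5
At r = 31: dV/dt = 19220π cm³/s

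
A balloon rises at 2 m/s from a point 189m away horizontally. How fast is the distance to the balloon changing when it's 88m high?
176√43465/43465 ≈ 0.8442 m/s

z² = 189² + y²
z = √(189² + 88²) = √43465
dz/dt = y/z · dy/dt = 88/√43465 · 2 = 176√43465/43465 ≈ 0.8442 m/s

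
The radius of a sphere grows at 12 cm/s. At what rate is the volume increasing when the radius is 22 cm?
23232π cm³/s

V = (4/3)πr³
dV/dt = dV/dr · dr/dt = 4πr² · 12
At r = 22: dV/dt = 23232π cm³/s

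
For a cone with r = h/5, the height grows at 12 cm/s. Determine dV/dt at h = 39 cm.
18252π/25 cm³/s

V = (1/3)π(h/5)²h = πh³/75
dV/dt = πh²/25 · 12
At h = 39: dV/dt = 18252π/25 cm³/s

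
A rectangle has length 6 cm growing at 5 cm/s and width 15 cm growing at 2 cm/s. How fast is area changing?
87 cm²/s

A = lw
dA/dt = w·dl/dt + l·dw/dt = 15·5 + 6·2 = 87 cm²/s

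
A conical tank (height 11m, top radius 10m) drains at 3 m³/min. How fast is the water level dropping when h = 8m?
363/(6400π) ≈ 0.01805 m/min

r/h = 10/11, so r = (10/11)h
V = (1/3)πr²h = (1/3)π((10/11)h)²h = (100/363)πh³
dV/dh = (100/121)πh²
dh/dt = (dV/dt)/(dV/dh) = -3/((100/121)π·8²) = -363/(6400π) m/min
The level is dropping at 363/(6400π) ≈ 0.01805 m/min.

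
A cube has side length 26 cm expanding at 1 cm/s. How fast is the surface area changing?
312 cm²/s

A = 6s²
dA/dt = 12s · ds/dt = 12·26·1 = 312 cm²/s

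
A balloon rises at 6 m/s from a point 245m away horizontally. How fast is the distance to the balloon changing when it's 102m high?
612√70429/70429 ≈ 2.306 m/s

z² = 245² + y²
z = √(245² + 102²) = √70429
dz/dt = y/z · dy/dt = 102/√70429 · 6 = 612√70429/70429 ≈ 2.306 m/s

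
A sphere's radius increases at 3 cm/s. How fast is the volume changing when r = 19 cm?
4332π cm³/s

V = (4/3)πr³
dV/dt = dV/dr · dr/dt = 4πr² · 3
At r = 19: dV/dt = 4332π cm³/s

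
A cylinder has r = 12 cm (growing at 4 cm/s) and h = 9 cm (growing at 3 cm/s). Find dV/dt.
1296π cm³/s

V = πr²h
dV/dt = 2πrh·dr/dt + πr²·dh/dt
= 2π(12)(9)(4) + π(12)²(3)
= 1296π cm³/s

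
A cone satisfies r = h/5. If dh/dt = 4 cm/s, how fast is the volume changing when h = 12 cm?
576π/25 cm³/s

V = (1/3)π(h/5)²h = πh³/75
dV/dt = πh²/25 · 4
At h = 12: dV/dt = 576π/25 cm³/s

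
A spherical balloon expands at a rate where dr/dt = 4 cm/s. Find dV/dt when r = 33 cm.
17424π cm³/s

V = (4/3)πr³
dV/dt = dV/dr · dr/dt = 4πr² · 4
At r = 33: dV/dt = 17424π cm³/s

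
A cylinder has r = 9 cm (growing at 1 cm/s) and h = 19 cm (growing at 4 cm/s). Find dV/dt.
666π cm³/s

V = πr²h
dV/dt = 2πrh·dr/dt + πr²·dh/dt
= 2π(9)(19)(1) + π(9)²(4)
= 666π cm³/s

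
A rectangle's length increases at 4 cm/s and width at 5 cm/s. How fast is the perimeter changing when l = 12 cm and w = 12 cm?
18 cm/s

P = 2(l + w)
dP/dt = 2(dl/dt + dw/dt) = 2(4 + 5) = 18 cm/s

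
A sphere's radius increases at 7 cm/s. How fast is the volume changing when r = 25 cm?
17500π cm³/s

V = (4/3)πr³
dV/dt = dV/dr · dr/dt = 4πr² · 7
At r = 25: dV/dt = 17500π cm³/s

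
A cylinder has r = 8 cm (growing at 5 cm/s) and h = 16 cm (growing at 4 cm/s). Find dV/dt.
1536π cm³/s

V = πr²h
dV/dt = 2πrh·dr/dt + πr²·dh/dt
= 2π(8)(16)(5) + π(8)²(4)
= 1536π cm³/s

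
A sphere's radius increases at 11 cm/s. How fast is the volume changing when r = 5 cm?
1100π cm³/s

V = (4/3)πr³
dV/dt = dV/dr · dr/dt = 4πr² · 11
At r = 5: dV/dt = 1100π cm³/s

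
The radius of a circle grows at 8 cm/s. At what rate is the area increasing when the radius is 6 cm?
96π cm²/s

A = πr²
dA/dt = 2πr · dr/dt = 2π(6)(8) = 96π cm²/s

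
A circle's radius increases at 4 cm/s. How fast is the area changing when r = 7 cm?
56π cm²/s

A = πr²
dA/dt = 2πr · dr/dt = 2π(7)(4) = 56π cm²/s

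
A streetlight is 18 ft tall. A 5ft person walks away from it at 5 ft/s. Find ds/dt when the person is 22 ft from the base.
25/13 ft/s

By similar triangles: 18/(x+s) = 5/s
Solving: s = 5x/13
ds/dt = 5/13 · dx/dt = 5/13 · 5 = 25/13 ft/s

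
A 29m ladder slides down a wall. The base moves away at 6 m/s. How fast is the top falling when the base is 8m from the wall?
16√777/259 ≈ 1.722 m/s

x² + y² = 29²
2x·dx/dt + 2y·dy/dt = 0
dy/dt = -x/y · dx/dt = -8/√777 · 6 = -16√777/259 m/s
The top is descending at 16√777/259 ≈ 1.722 m/s.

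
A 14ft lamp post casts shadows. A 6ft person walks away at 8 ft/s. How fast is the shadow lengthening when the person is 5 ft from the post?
6 ft/s

By similar triangles: 14/(x+s) = 6/s
Solving: s = 6x/8
ds/dt = 6/8 · dx/dt = 3/4 · 8 = 6 ft/s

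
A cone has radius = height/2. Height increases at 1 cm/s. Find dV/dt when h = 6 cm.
9π cm³/s

V = (1/3)π(h/2)²h = πh³/12
dV/dt = πh²/4 · 1
At h = 6: dV/dt = 9π cm³/s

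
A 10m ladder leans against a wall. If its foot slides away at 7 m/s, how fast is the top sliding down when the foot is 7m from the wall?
49√51/51 ≈ 6.861 m/s

x² + y² = 10²
2x·dx/dt + 2y·dy/dt = 0
dy/dt = -x/y · dx/dt = -7/√51 · 7 = -49√51/51 m/s
The top is descending at 49√51/51 ≈ 6.861 m/s.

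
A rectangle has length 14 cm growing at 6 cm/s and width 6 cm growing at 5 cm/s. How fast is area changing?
106 cm²/s

A = lw
dA/dt = w·dl/dt + l·dw/dt = 6·6 + 14·5 = 106 cm²/s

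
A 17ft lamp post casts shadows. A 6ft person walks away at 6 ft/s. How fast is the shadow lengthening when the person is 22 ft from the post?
36/11 ft/s

By similar triangles: 17/(x+s) = 6/s
Solving: s = 6x/11
ds/dt = 6/11 · dx/dt = 6/11 · 6 = 36/11 ft/s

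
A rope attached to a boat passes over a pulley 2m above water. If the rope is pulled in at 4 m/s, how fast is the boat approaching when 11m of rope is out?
44√13/39 ≈ 4.068 m/s

rope² = x² + 2²
x = √(11² - 2²) = 3√13
dx/dt = (rope/x) · d(rope)/dt = (11/(3√13)) · (-4) = -44√13/39 m/s
The boat approaches at 44√13/39 ≈ 4.068 m/s.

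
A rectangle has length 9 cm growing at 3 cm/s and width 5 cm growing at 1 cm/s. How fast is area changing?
24 cm²/s

A = lw
dA/dt = w·dl/dt + l·dw/dt = 5·3 + 9·1 = 24 cm²/s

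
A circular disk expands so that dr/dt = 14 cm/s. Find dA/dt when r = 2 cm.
56π cm²/s

A = πr²
dA/dt = 2πr · dr/dt = 2π(2)(14) = 56π cm²/s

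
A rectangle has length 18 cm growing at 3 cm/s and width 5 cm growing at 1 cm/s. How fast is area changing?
33 cm²/s

A = lw
dA/dt = w·dl/dt + l·dw/dt = 5·3 + 18·1 = 33 cm²/s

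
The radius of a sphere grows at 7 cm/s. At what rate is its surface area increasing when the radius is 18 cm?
1008π cm²/s

S = 4πr²
dS/dt = dS/dr · dr/dt = 8πr · 7
At r = 18: dS/dt = 1008π cm²/s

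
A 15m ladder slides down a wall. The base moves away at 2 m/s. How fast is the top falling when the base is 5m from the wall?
√2/2 ≈ 0.7071 m/s

x² + y² = 15²
2x·dx/dt + 2y·dy/dt = 0
dy/dt = -x/y · dx/dt = -5/(10√2) · 2 = -√2/2 m/s
The top is descending at √2/2 ≈ 0.7071 m/s.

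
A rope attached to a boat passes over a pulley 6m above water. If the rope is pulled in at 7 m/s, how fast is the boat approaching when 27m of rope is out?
9√77/11 ≈ 7.18 m/s

rope² = x² + 6²
x = √(27² - 6²) = 3√77
dx/dt = (rope/x) · d(rope)/dt = (27/(3√77)) · (-7) = -9√77/11 m/s
The boat approaches at 9√77/11 ≈ 7.18 m/s.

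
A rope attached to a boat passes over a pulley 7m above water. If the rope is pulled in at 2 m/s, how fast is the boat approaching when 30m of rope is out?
60√851/851 ≈ 2.057 m/s

rope² = x² + 7²
x = √(30² - 7²) = √851
dx/dt = (rope/x) · d(rope)/dt = (30/√851) · (-2) = -60√851/851 m/s
The boat approaches at 60√851/851 ≈ 2.057 m/s.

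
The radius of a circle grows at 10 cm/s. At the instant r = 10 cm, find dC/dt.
20π cm/s

C = 2πr
dC/dt = 2π · dr/dt = 2π · 10 = 20π cm/s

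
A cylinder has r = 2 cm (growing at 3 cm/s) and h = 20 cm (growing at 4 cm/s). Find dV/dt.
256π cm³/s

V = πr²h
dV/dt = 2πrh·dr/dt + πr²·dh/dt
= 2π(2)(20)(3) + π(2)²(4)
= 256π cm³/s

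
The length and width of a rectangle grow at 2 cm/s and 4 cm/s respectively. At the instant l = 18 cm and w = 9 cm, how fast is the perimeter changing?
12 cm/s

P = 2(l + w)
dP/dt = 2(dl/dt + dw/dt) = 2(2 + 4) = 12 cm/s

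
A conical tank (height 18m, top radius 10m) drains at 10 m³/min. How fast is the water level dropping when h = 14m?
81/(490π) ≈ 0.05262 m/min

r/h = 10/18, so r = (5/9)h
V = (1/3)πr²h = (1/3)π((5/9)h)²h = (25/243)πh³
dV/dh = (25/81)πh²
dh/dt = (dV/dt)/(dV/dh) = -10/((25/81)π·14²) = -81/(490π) m/min
The level is dropping at 81/(490π) ≈ 0.05262 m/min.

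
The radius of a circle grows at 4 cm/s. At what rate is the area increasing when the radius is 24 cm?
192π cm²/s

A = πr²
dA/dt = 2πr · dr/dt = 2π(24)(4) = 192π cm²/s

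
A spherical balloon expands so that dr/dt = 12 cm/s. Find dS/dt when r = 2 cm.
192π cm²/s

S = 4πr²
dS/dt = dS/dr · dr/dt = 8πr · 12
At r = 2: dS/dt = 192π cm²/s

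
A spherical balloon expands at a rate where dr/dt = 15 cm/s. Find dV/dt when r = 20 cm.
24000π cm³/s

V = (4/3)πr³
dV/dt = dV/dr · dr/dt = 4πr² · 15
At r = 20: dV/dt = 24000π cm³/s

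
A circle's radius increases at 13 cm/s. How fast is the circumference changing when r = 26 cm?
26π cm/s

C = 2πr
dC/dt = 2π · dr/dt = 2π · 13 = 26π cm/s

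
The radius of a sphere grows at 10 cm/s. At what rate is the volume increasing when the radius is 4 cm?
640π cm³/s

V = (4/3)πr³
dV/dt = dV/dr · dr/dt = 4πr² · 10
At r = 4: dV/dt = 640π cm³/s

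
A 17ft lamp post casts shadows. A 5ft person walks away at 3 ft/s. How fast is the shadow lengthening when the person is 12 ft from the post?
5/4 ft/s

By similar triangles: 17/(x+s) = 5/s
Solving: s = 5x/12
ds/dt = 5/12 · dx/dt = 5/12 · 3 = 5/4 ft/s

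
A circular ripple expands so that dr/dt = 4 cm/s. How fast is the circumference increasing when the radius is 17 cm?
8π cm/s

C = 2πr
dC/dt = 2π · dr/dt = 2π · 4 = 8π cm/s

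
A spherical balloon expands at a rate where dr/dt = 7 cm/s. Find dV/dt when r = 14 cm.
5488π cm³/s

V = (4/3)πr³
dV/dt = dV/dr · dr/dt = 4πr² · 7
At r = 14: dV/dt = 5488π cm³/s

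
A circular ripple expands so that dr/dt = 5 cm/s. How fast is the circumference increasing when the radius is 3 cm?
10π cm/s

C = 2πr
dC/dt = 2π · dr/dt = 2π · 5 = 10π cm/s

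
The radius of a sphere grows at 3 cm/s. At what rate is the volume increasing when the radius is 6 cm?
432π cm³/s

V = (4/3)πr³
dV/dt = dV/dr · dr/dt = 4πr² · 3
At r = 6: dV/dt = 432π cm³/s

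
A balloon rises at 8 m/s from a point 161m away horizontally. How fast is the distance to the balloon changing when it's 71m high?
284√30962/15481 ≈ 3.228 m/s

z² = 161² + y²
z = √(161² + 71²) = √30962
dz/dt = y/z · dy/dt = 71/√30962 · 8 = 284√30962/15481 ≈ 3.228 m/s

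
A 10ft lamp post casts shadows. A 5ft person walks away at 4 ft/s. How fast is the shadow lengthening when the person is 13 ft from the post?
4 ft/s

By similar triangles: 10/(x+s) = 5/s
Solving: s = 5x/5
ds/dt = 5/5 · dx/dt = 1 · 4 = 4 ft/s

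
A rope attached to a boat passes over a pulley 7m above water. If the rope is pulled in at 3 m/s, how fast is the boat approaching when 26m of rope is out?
26√627/209 ≈ 3.115 m/s

rope² = x² + 7²
x = √(26² - 7²) = √627
dx/dt = (rope/x) · d(rope)/dt = (26/√627) · (-3) = -26√627/209 m/s
The boat approaches at 26√627/209 ≈ 3.115 m/s.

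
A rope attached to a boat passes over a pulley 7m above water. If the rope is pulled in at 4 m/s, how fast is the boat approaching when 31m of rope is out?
31√57/57 ≈ 4.106 m/s

rope² = x² + 7²
x = √(31² - 7²) = 4√57
dx/dt = (rope/x) · d(rope)/dt = (31/(4√57)) · (-4) = -31√57/57 m/s
The boat approaches at 31√57/57 ≈ 4.106 m/s.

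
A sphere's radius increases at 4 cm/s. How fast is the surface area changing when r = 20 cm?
640π cm²/s

S = 4πr²
dS/dt = dS/dr · dr/dt = 8πr · 4
At r = 20: dS/dt = 640π cm²/s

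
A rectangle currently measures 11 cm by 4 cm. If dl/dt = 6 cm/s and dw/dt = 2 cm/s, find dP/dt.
16 cm/s

P = 2(l + w)
dP/dt = 2(dl/dt + dw/dt) = 2(6 + 2) = 16 cm/s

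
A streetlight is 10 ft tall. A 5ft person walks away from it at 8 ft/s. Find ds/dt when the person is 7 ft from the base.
8 ft/s

By similar triangles: 10/(x+s) = 5/s
Solving: s = 5x/5
ds/dt = 5/5 · dx/dt = 1 · 8 = 8 ft/s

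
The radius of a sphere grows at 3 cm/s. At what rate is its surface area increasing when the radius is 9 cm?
216π cm²/s

S = 4πr²
dS/dt = dS/dr · dr/dt = 8πr · 3
At r = 9: dS/dt = 216π cm²/s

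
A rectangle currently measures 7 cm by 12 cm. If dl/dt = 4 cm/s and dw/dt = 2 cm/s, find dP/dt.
12 cm/s

P = 2(l + w)
dP/dt = 2(dl/dt + dw/dt) = 2(4 + 2) = 12 cm/s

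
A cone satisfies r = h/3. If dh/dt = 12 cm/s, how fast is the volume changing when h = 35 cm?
4900π/3 cm³/s

V = (1/3)π(h/3)²h = πh³/27
dV/dt = πh²/9 · 12
At h = 35: dV/dt = 4900π/3 cm³/s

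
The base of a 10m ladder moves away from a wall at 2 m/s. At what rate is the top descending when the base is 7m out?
14√51/51 ≈ 1.96 m/s

x² + y² = 10²
2x·dx/dt + 2y·dy/dt = 0
dy/dt = -x/y · dx/dt = -7/√51 · 2 = -14√51/51 m/s
The top is descending at 14√51/51 ≈ 1.96 m/s.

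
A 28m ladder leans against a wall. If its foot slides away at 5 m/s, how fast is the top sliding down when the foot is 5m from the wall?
25√759/759 ≈ 0.9074 m/s

x² + y² = 28²
2x·dx/dt + 2y·dy/dt = 0
dy/dt = -x/y · dx/dt = -5/√759 · 5 = -25√759/759 m/s
The top is descending at 25√759/759 ≈ 0.9074 m/s.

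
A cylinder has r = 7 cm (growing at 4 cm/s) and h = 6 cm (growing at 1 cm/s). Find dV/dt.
385π cm³/s

V = πr²h
dV/dt = 2πrh·dr/dt + πr²·dh/dt
= 2π(7)(6)(4) + π(7)²(1)
= 385π cm³/s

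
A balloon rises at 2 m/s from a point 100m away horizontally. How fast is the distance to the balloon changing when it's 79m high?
158√16241/16241 ≈ 1.24 m/s

z² = 100² + y²
z = √(100² + 79²) = √16241
dz/dt = y/z · dy/dt = 79/√16241 · 2 = 158√16241/16241 ≈ 1.24 m/s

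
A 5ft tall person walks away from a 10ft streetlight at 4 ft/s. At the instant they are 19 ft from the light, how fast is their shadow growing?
4 ft/s

By similar triangles: 10/(x+s) = 5/s
Solving: s = 5x/5
ds/dt = 5/5 · dx/dt = 1 · 4 = 4 ft/s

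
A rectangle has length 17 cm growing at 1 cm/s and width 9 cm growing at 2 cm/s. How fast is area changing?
43 cm²/s

A = lw
dA/dt = w·dl/dt + l·dw/dt = 9·1 + 17·2 = 43 cm²/s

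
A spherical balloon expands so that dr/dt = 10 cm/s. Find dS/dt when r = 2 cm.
160π cm²/s

S = 4πr²
dS/dt = dS/dr · dr/dt = 8πr · 10
At r = 2: dS/dt = 160π cm²/s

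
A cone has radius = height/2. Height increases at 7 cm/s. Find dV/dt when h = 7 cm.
343π/4 cm³/s

V = (1/3)π(h/2)²h = πh³/12
dV/dt = πh²/4 · 7
At h = 7: dV/dt = 343π/4 cm³/s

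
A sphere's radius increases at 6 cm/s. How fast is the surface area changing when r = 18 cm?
864π cm²/s

S = 4πr²
dS/dt = dS/dr · dr/dt = 8πr · 6
At r = 18: dS/dt = 864π cm²/s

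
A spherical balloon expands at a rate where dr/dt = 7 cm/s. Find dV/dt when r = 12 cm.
4032π cm³/s

V = (4/3)πr³
dV/dt = dV/dr · dr/dt = 4πr² · 7
At r = 12: dV/dt = 4032π cm³/s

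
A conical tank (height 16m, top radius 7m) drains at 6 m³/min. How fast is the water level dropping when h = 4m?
96/(49π) ≈ 0.6236 m/min

r/h = 7/16, so r = (7/16)h
V = (1/3)πr²h = (1/3)π((7/16)h)²h = (49/768)πh³
dV/dh = (49/256)πh²
dh/dt = (dV/dt)/(dV/dh) = -6/((49/256)π·4²) = -96/(49π) m/min
The level is dropping at 96/(49π) ≈ 0.6236 m/min.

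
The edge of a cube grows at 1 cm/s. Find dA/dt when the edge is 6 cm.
72 cm²/s

A = 6s²
dA/dt = 12s · ds/dt = 12·6·1 = 72 cm²/s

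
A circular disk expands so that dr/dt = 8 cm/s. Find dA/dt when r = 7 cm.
112π cm²/s

A = πr²
dA/dt = 2πr · dr/dt = 2π(7)(8) = 112π cm²/s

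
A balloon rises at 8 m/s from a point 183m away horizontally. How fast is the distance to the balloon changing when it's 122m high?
16√13/13 ≈ 4.438 m/s

z² = 183² + y²
z = √(183² + 122²) = 61√13
dz/dt = y/z · dy/dt = 122/(61√13) · 8 = 16√13/13 ≈ 4.438 m/s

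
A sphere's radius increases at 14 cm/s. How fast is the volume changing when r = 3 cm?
504π cm³/s

V = (4/3)πr³
dV/dt = dV/dr · dr/dt = 4πr² · 14
At r = 3: dV/dt = 504π cm³/s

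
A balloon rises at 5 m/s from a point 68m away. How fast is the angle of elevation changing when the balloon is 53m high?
0.045742 rad/s

tan(θ) = y/68
sec²(θ) · dθ/dt = (1/68) · dy/dt
dθ/dt = cos²(θ)/68 · 5 = 68/(68² + 53²) · 5
dθ/dt = 0.045742 rad/s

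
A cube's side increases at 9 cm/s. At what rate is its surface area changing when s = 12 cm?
1296 cm²/s

A = 6s²
dA/dt = 12s · ds/dt = 12·12·9 = 1296 cm²/s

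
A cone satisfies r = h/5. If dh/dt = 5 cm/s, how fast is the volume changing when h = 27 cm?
729π/5 cm³/s

V = (1/3)π(h/5)²h = πh³/75
dV/dt = πh²/25 · 5
At h = 27: dV/dt = 729π/5 cm³/s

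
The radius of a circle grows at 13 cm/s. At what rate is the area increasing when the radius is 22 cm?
572π cm²/s

A = πr²
dA/dt = 2πr · dr/dt = 2π(22)(13) = 572π cm²/s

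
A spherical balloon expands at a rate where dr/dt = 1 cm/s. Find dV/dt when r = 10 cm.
400π cm³/s

V = (4/3)πr³
dV/dt = dV/dr · dr/dt = 4πr² · 1
At r = 10: dV/dt = 400π cm³/s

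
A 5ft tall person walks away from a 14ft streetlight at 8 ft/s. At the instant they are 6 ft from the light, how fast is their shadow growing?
40/9 ft/s

By similar triangles: 14/(x+s) = 5/s
Solving: s = 5x/9
ds/dt = 5/9 · dx/dt = 5/9 · 8 = 40/9 ft/s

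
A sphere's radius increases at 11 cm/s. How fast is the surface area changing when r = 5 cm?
440π cm²/s

S = 4πr²
dS/dt = dS/dr · dr/dt = 8πr · 11
At r = 5: dS/dt = 440π cm²/s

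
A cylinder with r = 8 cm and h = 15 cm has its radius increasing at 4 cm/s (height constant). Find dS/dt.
248π cm²/s

S = 2πrh + 2πr² (lateral + bases)
dS/dt = (2πh + 4πr)·dr/dt = (2π·15 + 4π·8)·4
= 248π cm²/s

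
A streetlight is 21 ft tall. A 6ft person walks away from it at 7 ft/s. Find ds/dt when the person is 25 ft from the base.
14/5 ft/s

By similar triangles: 21/(x+s) = 6/s
Solving: s = 6x/15
ds/dt = 6/15 · dx/dt = 2/5 · 7 = 14/5 ft/s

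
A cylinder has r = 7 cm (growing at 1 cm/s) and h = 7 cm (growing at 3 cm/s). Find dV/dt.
245π cm³/s

V = πr²h
dV/dt = 2πrh·dr/dt + πr²·dh/dt
= 2π(7)(7)(1) + π(7)²(3)
= 245π cm³/s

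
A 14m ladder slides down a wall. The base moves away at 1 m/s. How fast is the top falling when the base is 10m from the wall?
5√6/12 ≈ 1.021 m/s

x² + y² = 14²
2x·dx/dt + 2y·dy/dt = 0
dy/dt = -x/y · dx/dt = -10/(4√6) · 1 = -5√6/12 m/s
The top is descending at 5√6/12 ≈ 1.021 m/s.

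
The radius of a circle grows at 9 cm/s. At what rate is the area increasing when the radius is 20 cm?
360π cm²/s

A = πr²
dA/dt = 2πr · dr/dt = 2π(20)(9) = 360π cm²/s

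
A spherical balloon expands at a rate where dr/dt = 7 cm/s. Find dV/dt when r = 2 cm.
112π cm³/s

V = (4/3)πr³
dV/dt = dV/dr · dr/dt = 4πr² · 7
At r = 2: dV/dt = 112π cm³/s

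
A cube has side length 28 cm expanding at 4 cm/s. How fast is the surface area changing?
1344 cm²/s

A = 6s²
dA/dt = 12s · ds/dt = 12·28·4 = 1344 cm²/s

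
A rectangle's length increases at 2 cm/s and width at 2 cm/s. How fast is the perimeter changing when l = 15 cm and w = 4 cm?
8 cm/s

P = 2(l + w)
dP/dt = 2(dl/dt + dw/dt) = 2(2 + 2) = 8 cm/s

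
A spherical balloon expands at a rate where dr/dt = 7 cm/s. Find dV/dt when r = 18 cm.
9072π cm³/s

V = (4/3)πr³
dV/dt = dV/dr · dr/dt = 4πr² · 7
At r = 18: dV/dt = 9072π cm³/s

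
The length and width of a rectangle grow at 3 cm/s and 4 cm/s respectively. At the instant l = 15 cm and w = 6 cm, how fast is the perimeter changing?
14 cm/s

P = 2(l + w)
dP/dt = 2(dl/dt + dw/dt) = 2(3 + 4) = 14 cm/s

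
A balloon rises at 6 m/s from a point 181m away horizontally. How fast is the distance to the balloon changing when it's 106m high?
636√43997/43997 ≈ 3.032 m/s

z² = 181² + y²
z = √(181² + 106²) = √43997
dz/dt = y/z · dy/dt = 106/√43997 · 6 = 636√43997/43997 ≈ 3.032 m/s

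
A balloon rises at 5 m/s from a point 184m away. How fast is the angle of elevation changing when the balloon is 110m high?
0.020019 rad/s

tan(θ) = y/184
sec²(θ) · dθ/dt = (1/184) · dy/dt
dθ/dt = cos²(θ)/184 · 5 = 184/(184² + 110²) · 5
dθ/dt = 0.020019 rad/s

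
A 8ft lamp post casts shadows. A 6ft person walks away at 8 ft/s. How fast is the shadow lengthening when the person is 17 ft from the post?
24 ft/s

By similar triangles: 8/(x+s) = 6/s
Solving: s = 6x/2
ds/dt = 6/2 · dx/dt = 3 · 8 = 24 ft/s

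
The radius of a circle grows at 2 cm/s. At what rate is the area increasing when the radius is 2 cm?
8π cm²/s

A = πr²
dA/dt = 2πr · dr/dt = 2π(2)(2) = 8π cm²/s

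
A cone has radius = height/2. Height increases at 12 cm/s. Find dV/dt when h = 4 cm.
48π cm³/s

V = (1/3)π(h/2)²h = πh³/12
dV/dt = πh²/4 · 12
At h = 4: dV/dt = 48π cm³/s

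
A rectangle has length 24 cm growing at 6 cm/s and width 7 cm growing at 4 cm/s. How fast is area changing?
138 cm²/s

A = lw
dA/dt = w·dl/dt + l·dw/dt = 7·6 + 24·4 = 138 cm²/s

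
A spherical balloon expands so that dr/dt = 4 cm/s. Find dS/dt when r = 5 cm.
160π cm²/s

S = 4πr²
dS/dt = dS/dr · dr/dt = 8πr · 4
At r = 5: dS/dt = 160π cm²/s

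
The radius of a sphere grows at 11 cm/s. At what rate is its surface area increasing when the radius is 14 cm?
1232π cm²/s

S = 4πr²
dS/dt = dS/dr · dr/dt = 8πr · 11
At r = 14: dS/dt = 1232π cm²/s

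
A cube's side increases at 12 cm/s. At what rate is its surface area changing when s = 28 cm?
4032 cm²/s

A = 6s²
dA/dt = 12s · ds/dt = 12·28·12 = 4032 cm²/s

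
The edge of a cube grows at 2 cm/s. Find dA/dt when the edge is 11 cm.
264 cm²/s

A = 6s²
dA/dt = 12s · ds/dt = 12·11·2 = 264 cm²/s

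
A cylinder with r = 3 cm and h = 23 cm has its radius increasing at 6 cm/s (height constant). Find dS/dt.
348π cm²/s

S = 2πrh + 2πr² (lateral + bases)
dS/dt = (2πh + 4πr)·dr/dt = (2π·23 + 4π·3)·6
= 348π cm²/s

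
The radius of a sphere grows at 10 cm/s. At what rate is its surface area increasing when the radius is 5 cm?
400π cm²/s

S = 4πr²
dS/dt = dS/dr · dr/dt = 8πr · 10
At r = 5: dS/dt = 400π cm²/s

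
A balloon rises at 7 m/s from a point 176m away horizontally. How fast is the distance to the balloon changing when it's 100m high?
175√2561/2561 ≈ 3.458 m/s

z² = 176² + y²
z = √(176² + 100²) = 4√2561
dz/dt = y/z · dy/dt = 100/(4√2561) · 7 = 175√2561/2561 ≈ 3.458 m/s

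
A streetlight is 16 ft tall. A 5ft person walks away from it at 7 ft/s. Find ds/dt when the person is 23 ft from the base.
35/11 ft/s

By similar triangles: 16/(x+s) = 5/s
Solving: s = 5x/11
ds/dt = 5/11 · dx/dt = 5/11 · 7 = 35/11 ft/s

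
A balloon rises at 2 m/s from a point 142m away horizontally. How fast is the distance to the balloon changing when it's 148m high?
148√10517/10517 ≈ 1.443 m/s

z² = 142² + y²
z = √(142² + 148²) = 2√10517
dz/dt = y/z · dy/dt = 148/(2√10517) · 2 = 148√10517/10517 ≈ 1.443 m/s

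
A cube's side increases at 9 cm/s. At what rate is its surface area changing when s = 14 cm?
1512 cm²/s

A = 6s²
dA/dt = 12s · ds/dt = 12·14·9 = 1512 cm²/s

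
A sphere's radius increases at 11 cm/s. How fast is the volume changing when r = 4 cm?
704π cm³/s

V = (4/3)πr³
dV/dt = dV/dr · dr/dt = 4πr² · 11
At r = 4: dV/dt = 704π cm³/s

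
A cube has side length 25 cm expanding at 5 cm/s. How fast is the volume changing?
9375 cm³/s

V = s³
dV/dt = 3s² · ds/dt = 3·25²·5 = 9375 cm³/s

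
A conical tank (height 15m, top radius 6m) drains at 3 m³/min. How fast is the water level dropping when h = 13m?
75/(676π) ≈ 0.03532 m/min

r/h = 6/15, so r = (2/5)h
V = (1/3)πr²h = (1/3)π((2/5)h)²h = (4/75)πh³
dV/dh = (4/25)πh²
dh/dt = (dV/dt)/(dV/dh) = -3/((4/25)π·13²) = -75/(676π) m/min
The level is dropping at 75/(676π) ≈ 0.03532 m/min.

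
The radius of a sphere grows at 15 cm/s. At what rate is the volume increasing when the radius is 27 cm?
43740π cm³/s

V = (4/3)πr³
dV/dt = dV/dr · dr/dt = 4πr² · 15
At r = 27: dV/dt = 43740π cm³/s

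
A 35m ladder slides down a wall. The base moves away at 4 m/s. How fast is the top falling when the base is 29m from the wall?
29√6/12 ≈ 5.92 m/s

x² + y² = 35²
2x·dx/dt + 2y·dy/dt = 0
dy/dt = -x/y · dx/dt = -29/(8√6) · 4 = -29√6/12 m/s
The top is descending at 29√6/12 ≈ 5.92 m/s.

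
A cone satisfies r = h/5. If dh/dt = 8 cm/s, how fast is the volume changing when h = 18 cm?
2592π/25 cm³/s

V = (1/3)π(h/5)²h = πh³/75
dV/dt = πh²/25 · 8
At h = 18: dV/dt = 2592π/25 cm³/s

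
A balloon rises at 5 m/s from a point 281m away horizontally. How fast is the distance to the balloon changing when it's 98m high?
98√88565/17713 ≈ 1.647 m/s

z² = 281² + y²
z = √(281² + 98²) = √88565
dz/dt = y/z · dy/dt = 98/√88565 · 5 = 98√88565/17713 ≈ 1.647 m/s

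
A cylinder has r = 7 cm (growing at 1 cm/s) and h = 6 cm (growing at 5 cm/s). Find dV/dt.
329π cm³/s

V = πr²h
dV/dt = 2πrh·dr/dt + πr²·dh/dt
= 2π(7)(6)(1) + π(7)²(5)
= 329π cm³/s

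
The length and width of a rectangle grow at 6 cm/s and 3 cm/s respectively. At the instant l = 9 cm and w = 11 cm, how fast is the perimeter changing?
18 cm/s

P = 2(l + w)
dP/dt = 2(dl/dt + dw/dt) = 2(6 + 3) = 18 cm/s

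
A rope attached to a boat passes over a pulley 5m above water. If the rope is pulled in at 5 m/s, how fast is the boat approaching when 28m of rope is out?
140√759/759 ≈ 5.082 m/s

rope² = x² + 5²
x = √(28² - 5²) = √759
dx/dt = (rope/x) · d(rope)/dt = (28/√759) · (-5) = -140√759/759 m/s
The boat approaches at 140√759/759 ≈ 5.082 m/s.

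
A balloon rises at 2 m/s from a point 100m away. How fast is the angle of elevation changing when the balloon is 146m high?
0.006387 rad/s

tan(θ) = y/100
sec²(θ) · dθ/dt = (1/100) · dy/dt
dθ/dt = cos²(θ)/100 · 2 = 100/(100² + 146²) · 2
dθ/dt = 0.006387 rad/s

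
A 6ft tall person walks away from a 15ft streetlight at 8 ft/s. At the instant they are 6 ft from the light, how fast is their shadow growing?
16/3 ft/s

By similar triangles: 15/(x+s) = 6/s
Solving: s = 6x/9
ds/dt = 6/9 · dx/dt = 2/3 · 8 = 16/3 ft/s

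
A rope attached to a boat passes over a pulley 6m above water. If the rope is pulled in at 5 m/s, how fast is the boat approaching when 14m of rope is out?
7√10/4 ≈ 5.534 m/s

rope² = x² + 6²
x = √(14² - 6²) = 4√10
dx/dt = (rope/x) · d(rope)/dt = (14/(4√10)) · (-5) = -7√10/4 m/s
The boat approaches at 7√10/4 ≈ 5.534 m/s.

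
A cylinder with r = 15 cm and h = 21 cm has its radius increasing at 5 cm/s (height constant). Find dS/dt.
510π cm²/s

S = 2πrh + 2πr² (lateral + bases)
dS/dt = (2πh + 4πr)·dr/dt = (2π·21 + 4π·15)·5
= 510π cm²/s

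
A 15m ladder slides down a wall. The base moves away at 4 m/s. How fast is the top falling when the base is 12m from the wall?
16/3 ≈ 5.333 m/s

x² + y² = 15²
2x·dx/dt + 2y·dy/dt = 0
dy/dt = -x/y · dx/dt = -12/9 · 4 = -16/3 m/s
The top is descending at 16/3 ≈ 5.333 m/s.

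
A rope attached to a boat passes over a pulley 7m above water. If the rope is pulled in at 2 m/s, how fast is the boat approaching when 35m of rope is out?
5√6/6 ≈ 2.041 m/s

rope² = x² + 7²
x = √(35² - 7²) = 14√6
dx/dt = (rope/x) · d(rope)/dt = (35/(14√6)) · (-2) = -5√6/6 m/s
The boat approaches at 5√6/6 ≈ 2.041 m/s.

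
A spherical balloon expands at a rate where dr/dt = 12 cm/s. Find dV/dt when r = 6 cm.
1728π cm³/s

V = (4/3)πr³
dV/dt = dV/dr · dr/dt = 4πr² · 12
At r = 6: dV/dt = 1728π cm³/s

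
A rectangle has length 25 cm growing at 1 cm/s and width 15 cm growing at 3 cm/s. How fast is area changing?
90 cm²/s

A = lw
dA/dt = w·dl/dt + l·dw/dt = 15·1 + 25·3 = 90 cm²/s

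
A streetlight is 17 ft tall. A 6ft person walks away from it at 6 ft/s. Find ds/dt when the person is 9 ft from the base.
36/11 ft/s

By similar triangles: 17/(x+s) = 6/s
Solving: s = 6x/11
ds/dt = 6/11 · dx/dt = 6/11 · 6 = 36/11 ft/s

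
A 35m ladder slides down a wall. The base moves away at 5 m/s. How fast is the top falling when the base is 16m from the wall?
80√969/969 ≈ 2.57 m/s

x² + y² = 35²
2x·dx/dt + 2y·dy/dt = 0
dy/dt = -x/y · dx/dt = -16/√969 · 5 = -80√969/969 m/s
The top is descending at 80√969/969 ≈ 2.57 m/s.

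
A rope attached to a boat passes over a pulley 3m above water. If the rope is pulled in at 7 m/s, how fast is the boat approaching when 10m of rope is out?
10√91/13 ≈ 7.338 m/s

rope² = x² + 3²
x = √(10² - 3²) = √91
dx/dt = (rope/x) · d(rope)/dt = (10/√91) · (-7) = -10√91/13 m/s
The boat approaches at 10√91/13 ≈ 7.338 m/s.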